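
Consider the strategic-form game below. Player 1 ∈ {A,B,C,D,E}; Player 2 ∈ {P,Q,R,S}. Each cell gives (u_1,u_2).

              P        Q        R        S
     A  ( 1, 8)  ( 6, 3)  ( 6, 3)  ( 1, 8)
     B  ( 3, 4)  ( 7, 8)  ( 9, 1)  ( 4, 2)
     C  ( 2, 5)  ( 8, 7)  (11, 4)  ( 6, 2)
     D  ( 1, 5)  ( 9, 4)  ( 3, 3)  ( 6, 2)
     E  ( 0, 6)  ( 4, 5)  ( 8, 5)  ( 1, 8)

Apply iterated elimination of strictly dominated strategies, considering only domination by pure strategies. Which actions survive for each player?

IESDS → P1:{B,C,D} P2:{P,Q}

P1 drop A (B beats it: P:3>1 Q:7>6 R:9>6 S:4>1)
P1 drop E (B beats it: P:3>0 Q:7>4 R:9>8 S:4>1)
P2 drop R (P beats it: B:4>1 C:5>4 D:5>3)
P2 drop S (P beats it: B:4>2 C:5>2 D:5>2)
P1→{B,C,D} P2→{P,Q}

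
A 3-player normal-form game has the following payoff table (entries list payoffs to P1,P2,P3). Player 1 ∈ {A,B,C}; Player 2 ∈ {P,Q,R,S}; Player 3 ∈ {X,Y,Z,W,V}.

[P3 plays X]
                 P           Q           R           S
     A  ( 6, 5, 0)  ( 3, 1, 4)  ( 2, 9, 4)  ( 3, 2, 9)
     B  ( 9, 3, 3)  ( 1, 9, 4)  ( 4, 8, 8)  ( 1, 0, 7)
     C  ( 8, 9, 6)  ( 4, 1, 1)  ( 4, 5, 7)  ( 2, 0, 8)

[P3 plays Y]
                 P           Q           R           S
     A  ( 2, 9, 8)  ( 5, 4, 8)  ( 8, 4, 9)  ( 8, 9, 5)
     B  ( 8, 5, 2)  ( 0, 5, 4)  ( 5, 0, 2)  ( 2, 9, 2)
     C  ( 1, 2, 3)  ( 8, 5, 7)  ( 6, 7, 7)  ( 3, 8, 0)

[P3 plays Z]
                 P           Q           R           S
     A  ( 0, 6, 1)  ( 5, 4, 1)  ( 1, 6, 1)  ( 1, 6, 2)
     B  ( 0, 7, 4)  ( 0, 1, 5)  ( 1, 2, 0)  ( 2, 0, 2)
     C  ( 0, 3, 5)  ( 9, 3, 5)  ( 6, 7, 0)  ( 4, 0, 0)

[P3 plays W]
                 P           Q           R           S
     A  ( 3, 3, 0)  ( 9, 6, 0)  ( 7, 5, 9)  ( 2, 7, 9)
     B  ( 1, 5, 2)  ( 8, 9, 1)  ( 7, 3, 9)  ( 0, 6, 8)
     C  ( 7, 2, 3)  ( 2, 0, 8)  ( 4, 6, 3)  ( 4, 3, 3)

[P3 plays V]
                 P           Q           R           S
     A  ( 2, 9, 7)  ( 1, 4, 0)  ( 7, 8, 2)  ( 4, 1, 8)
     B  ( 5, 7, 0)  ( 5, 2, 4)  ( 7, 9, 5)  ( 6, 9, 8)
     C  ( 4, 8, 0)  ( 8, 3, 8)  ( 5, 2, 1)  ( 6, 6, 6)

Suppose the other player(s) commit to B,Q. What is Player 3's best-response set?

u_3(X vs B,Q) = 4
u_3(Y vs B,Q) = 4
u_3(Z vs B,Q) = 5
u_3(W vs B,Q) = 1
u_3(V vs B,Q) = 4
max payoff 5 at {Z}

argmax u_3 = {Z}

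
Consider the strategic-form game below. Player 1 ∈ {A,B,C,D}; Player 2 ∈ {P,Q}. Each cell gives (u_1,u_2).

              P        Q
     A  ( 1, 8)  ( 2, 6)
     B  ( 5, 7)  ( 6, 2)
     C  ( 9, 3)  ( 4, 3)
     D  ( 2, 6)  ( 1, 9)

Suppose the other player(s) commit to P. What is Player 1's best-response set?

u_1(A vs P) = 1
u_1(B vs P) = 5
u_1(C vs P) = 9
u_1(D vs P) = 2
max payoff 9 at {C}

BR_1 = {C}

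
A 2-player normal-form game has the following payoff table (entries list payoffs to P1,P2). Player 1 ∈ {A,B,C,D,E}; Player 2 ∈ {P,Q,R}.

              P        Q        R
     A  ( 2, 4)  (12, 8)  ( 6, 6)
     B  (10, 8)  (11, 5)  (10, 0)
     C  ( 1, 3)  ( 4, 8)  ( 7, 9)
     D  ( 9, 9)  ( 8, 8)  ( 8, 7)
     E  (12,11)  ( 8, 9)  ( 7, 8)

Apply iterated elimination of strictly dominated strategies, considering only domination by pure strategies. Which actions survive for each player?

P1 drop C (B beats it: P:10>1 Q:11>4 R:10>7)
P1 drop D (B beats it: P:10>9 Q:11>8 R:10>8)
P2 drop R (Q beats it: A:8>6 B:5>0 E:9>8)
P1→{A,B,E} P2→{P,Q}

IESDS → P1:{A,B,E} P2:{P,Q}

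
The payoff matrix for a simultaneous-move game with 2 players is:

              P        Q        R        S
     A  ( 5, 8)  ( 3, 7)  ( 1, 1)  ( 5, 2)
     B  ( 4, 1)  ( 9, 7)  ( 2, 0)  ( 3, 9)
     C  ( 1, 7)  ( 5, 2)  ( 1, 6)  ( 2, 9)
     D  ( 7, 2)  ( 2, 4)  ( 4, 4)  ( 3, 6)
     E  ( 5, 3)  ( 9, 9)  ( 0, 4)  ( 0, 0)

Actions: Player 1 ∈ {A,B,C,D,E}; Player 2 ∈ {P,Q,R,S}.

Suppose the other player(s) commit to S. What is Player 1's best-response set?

P1 best: {A}

u_1(A vs S) = 5
u_1(B vs S) = 3
u_1(C vs S) = 2
u_1(D vs S) = 3
u_1(E vs S) = 0
max payoff 5 at {A}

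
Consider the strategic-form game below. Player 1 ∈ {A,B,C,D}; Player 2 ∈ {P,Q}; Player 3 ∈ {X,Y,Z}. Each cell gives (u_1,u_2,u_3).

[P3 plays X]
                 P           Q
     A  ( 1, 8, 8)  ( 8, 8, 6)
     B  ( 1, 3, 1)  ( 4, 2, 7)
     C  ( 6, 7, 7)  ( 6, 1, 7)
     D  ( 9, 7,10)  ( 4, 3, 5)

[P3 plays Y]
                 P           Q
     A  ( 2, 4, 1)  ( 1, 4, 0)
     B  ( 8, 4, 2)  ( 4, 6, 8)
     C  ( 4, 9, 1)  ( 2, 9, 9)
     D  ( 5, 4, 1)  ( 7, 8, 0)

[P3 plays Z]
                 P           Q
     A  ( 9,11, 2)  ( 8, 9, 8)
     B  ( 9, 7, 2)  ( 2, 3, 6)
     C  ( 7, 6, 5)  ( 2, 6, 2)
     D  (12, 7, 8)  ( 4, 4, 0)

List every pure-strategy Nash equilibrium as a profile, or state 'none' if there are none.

Nash profiles: (D,P,X)

(A,P,X): not NE [P1→D gives 9>1]
(A,P,Y): not NE [P1→B gives 8>2; P3→X gives 8>1]
(A,P,Z): not NE [P1→D gives 12>9; P3→X gives 8>2]
(A,Q,X): not NE [P3→Z gives 8>6]
(A,Q,Y): not NE [P1→D gives 7>1; P3→Z gives 8>0]
(A,Q,Z): not NE [P2→P gives 11>9]
(B,P,X): not NE [P1→D gives 9>1; P3→Z gives 2>1]
(B,P,Y): not NE [P2→Q gives 6>4]
(B,P,Z): not NE [P1→D gives 12>9]
(B,Q,X): not NE [P1→A gives 8>4; P2→P gives 3>2; P3→Y gives 8>7]
(B,Q,Y): not NE [P1→D gives 7>4]
(B,Q,Z): not NE [P1→A gives 8>2; P2→P gives 7>3; P3→Y gives 8>6]
(C,P,X): not NE [P1→D gives 9>6]
(C,P,Y): not NE [P1→B gives 8>4; P3→X gives 7>1]
(C,P,Z): not NE [P1→D gives 12>7; P3→X gives 7>5]
(C,Q,X): not NE [P1→A gives 8>6; P2→P gives 7>1; P3→Y gives 9>7]
(C,Q,Y): not NE [P1→D gives 7>2]
(C,Q,Z): not NE [P1→A gives 8>2; P3→Y gives 9>2]
(D,P,X): NE
(D,P,Y): not NE [P1→B gives 8>5; P2→Q gives 8>4; P3→X gives 10>1]
(D,P,Z): not NE [P3→X gives 10>8]
(D,Q,X): not NE [P1→A gives 8>4; P2→P gives 7>3]
(D,Q,Y): not NE [P3→X gives 5>0]
(D,Q,Z): not NE [P1→A gives 8>4; P2→P gives 7>4; P3→X gives 5>0]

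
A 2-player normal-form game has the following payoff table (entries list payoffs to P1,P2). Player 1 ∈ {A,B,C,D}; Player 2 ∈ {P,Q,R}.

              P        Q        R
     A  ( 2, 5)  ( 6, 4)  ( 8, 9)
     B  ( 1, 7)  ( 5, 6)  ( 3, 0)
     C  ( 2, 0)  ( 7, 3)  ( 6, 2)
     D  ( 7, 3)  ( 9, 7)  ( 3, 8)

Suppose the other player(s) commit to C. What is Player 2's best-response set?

BR_2 = {Q}

u_2(P vs C) = 0
u_2(Q vs C) = 3
u_2(R vs C) = 2
max payoff 3 at {Q}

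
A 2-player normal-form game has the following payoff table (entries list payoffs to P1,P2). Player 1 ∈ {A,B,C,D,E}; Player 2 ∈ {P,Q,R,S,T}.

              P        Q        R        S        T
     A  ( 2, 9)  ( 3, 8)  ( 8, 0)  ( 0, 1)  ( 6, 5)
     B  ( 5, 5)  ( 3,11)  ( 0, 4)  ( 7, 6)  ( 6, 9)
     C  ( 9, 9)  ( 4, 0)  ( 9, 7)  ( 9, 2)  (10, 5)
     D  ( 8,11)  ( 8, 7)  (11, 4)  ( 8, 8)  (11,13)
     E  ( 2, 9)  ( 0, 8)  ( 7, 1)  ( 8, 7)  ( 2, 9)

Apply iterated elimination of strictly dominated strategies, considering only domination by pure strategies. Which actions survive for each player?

P1 drop A (C beats it: P:9>2 Q:4>3 R:9>8 S:9>0 T:10>6)
P1 drop B (C beats it: P:9>5 Q:4>3 R:9>0 S:9>7 T:10>6)
P1 drop E (C beats it: P:9>2 Q:4>0 R:9>7 S:9>8 T:10>2)
P2 drop Q (P beats it: C:9>0 D:11>7)
P2 drop R (P beats it: C:9>7 D:11>4)
P2 drop S (P beats it: C:9>2 D:11>8)
P1→{C,D} P2→{P,T}

Remaining: P1:{C,D} P2:{P,T}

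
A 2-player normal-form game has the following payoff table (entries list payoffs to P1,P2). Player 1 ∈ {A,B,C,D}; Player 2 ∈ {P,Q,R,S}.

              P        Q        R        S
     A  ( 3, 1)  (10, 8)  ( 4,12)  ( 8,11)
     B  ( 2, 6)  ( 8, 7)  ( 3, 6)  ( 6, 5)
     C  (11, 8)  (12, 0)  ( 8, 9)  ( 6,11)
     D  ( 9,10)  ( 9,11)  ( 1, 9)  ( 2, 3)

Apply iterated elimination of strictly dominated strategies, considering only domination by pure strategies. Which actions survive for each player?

Survivors P1:{A,C} P2:{R,S}

P1 drop B (A beats it: P:3>2 Q:10>8 R:4>3 S:8>6)
P1 drop D (C beats it: P:11>9 Q:12>9 R:8>1 S:6>2)
P2 drop P (R beats it: A:12>1 C:9>8)
P2 drop Q (R beats it: A:12>8 C:9>0)
P1→{A,C} P2→{R,S}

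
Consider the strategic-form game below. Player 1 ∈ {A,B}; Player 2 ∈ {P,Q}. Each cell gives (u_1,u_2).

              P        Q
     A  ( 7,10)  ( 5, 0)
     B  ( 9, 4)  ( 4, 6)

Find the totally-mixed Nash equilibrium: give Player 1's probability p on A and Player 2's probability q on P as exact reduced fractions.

(p,q) = (1/6, 1/3)

P1 indiff ⇒ q·7+(1-q)·5 = q·9+(1-q)·4 ⇒ q(-2) = (1-q)(-1) ⇒ q = 1/3
P2 indiff ⇒ p·10+(1-p)·4 = p·0+(1-p)·6 ⇒ p(10) = (1-p)(2) ⇒ p = 1/6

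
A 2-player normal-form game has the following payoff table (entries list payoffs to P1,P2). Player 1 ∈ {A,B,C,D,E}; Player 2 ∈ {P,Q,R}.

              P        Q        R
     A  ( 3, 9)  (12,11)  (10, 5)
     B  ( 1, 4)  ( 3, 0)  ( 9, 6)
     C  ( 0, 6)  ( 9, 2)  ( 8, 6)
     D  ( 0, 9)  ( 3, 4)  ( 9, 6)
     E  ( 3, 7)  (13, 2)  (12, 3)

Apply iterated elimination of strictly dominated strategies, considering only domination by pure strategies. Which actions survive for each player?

P1 drop B (A beats it: P:3>1 Q:12>3 R:10>9)
P1 drop C (A beats it: P:3>0 Q:12>9 R:10>8)
P1 drop D (A beats it: P:3>0 Q:12>3 R:10>9)
P2 drop R (P beats it: A:9>5 E:7>3)
P1→{A,E} P2→{P,Q}

IESDS → P1:{A,E} P2:{P,Q}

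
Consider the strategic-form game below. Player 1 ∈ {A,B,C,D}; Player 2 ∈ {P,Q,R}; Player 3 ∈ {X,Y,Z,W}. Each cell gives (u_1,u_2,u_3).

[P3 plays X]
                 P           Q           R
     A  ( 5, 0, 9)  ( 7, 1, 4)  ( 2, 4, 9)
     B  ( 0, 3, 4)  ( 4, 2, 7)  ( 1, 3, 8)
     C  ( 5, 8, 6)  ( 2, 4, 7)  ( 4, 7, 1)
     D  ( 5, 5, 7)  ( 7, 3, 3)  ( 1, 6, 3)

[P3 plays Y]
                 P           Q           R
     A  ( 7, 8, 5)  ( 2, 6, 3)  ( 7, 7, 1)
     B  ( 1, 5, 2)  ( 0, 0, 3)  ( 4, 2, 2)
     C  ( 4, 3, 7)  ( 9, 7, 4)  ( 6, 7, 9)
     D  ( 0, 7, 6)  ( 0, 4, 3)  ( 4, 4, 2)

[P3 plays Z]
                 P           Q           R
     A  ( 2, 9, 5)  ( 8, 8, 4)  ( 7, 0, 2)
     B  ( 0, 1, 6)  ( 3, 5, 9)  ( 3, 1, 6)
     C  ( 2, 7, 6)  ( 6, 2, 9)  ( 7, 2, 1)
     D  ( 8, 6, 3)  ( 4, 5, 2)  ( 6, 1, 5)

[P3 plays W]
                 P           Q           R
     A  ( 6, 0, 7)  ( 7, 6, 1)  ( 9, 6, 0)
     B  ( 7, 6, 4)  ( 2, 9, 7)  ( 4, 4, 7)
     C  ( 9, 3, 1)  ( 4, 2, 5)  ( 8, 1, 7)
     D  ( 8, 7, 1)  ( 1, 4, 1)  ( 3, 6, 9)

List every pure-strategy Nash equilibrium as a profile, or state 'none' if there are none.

(A,P,X): not NE [P2→R gives 4>0]
(A,P,Y): not NE [P3→X gives 9>5]
(A,P,Z): not NE [P1→D gives 8>2; P3→X gives 9>5]
(A,P,W): not NE [P1→C gives 9>6; P2→R gives 6>0; P3→X gives 9>7]
(A,Q,X): not NE [P2→R gives 4>1]
(A,Q,Y): not NE [P1→C gives 9>2; P2→P gives 8>6; P3→Z gives 4>3]
(A,Q,Z): not NE [P2→P gives 9>8]
(A,Q,W): not NE [P3→Z gives 4>1]
(A,R,X): not NE [P1→C gives 4>2]
(A,R,Y): not NE [P2→P gives 8>7; P3→X gives 9>1]
(A,R,Z): not NE [P2→P gives 9>0; P3→X gives 9>2]
(A,R,W): not NE [P3→X gives 9>0]
(B,P,X): not NE [P1→D gives 5>0; P3→Z gives 6>4]
(B,P,Y): not NE [P1→A gives 7>1; P3→Z gives 6>2]
(B,P,Z): not NE [P1→D gives 8>0; P2→Q gives 5>1]
(B,P,W): not NE [P1→C gives 9>7; P2→Q gives 9>6; P3→Z gives 6>4]
(B,Q,X): not NE [P1→D gives 7>4; P2→R gives 3>2; P3→Z gives 9>7]
(B,Q,Y): not NE [P1→C gives 9>0; P2→P gives 5>0; P3→Z gives 9>3]
(B,Q,Z): not NE [P1→A gives 8>3]
(B,Q,W): not NE [P1→A gives 7>2; P3→Z gives 9>7]
(B,R,X): not NE [P1→C gives 4>1]
(B,R,Y): not NE [P1→A gives 7>4; P2→P gives 5>2; P3→X gives 8>2]
(B,R,Z): not NE [P1→C gives 7>3; P2→Q gives 5>1; P3→X gives 8>6]
(B,R,W): not NE [P1→A gives 9>4; P2→Q gives 9>4; P3→X gives 8>7]
(C,P,X): not NE [P3→Y gives 7>6]
(C,P,Y): not NE [P1→A gives 7>4; P2→R gives 7>3]
(C,P,Z): not NE [P1→D gives 8>2; P3→Y gives 7>6]
(C,P,W): not NE [P3→Y gives 7>1]
(C,Q,X): not NE [P1→D gives 7>2; P2→P gives 8>4; P3→Z gives 9>7]
(C,Q,Y): not NE [P3→Z gives 9>4]
(C,Q,Z): not NE [P1→A gives 8>6; P2→P gives 7>2]
(C,Q,W): not NE [P1→A gives 7>4; P2→P gives 3>2; P3→Z gives 9>5]
(C,R,X): not NE [P2→P gives 8>7; P3→Y gives 9>1]
(C,R,Y): not NE [P1→A gives 7>6]
(C,R,Z): not NE [P2→P gives 7>2; P3→Y gives 9>1]
(C,R,W): not NE [P1→A gives 9>8; P2→P gives 3>1; P3→Y gives 9>7]
(D,P,X): not NE [P2→R gives 6>5]
(D,P,Y): not NE [P1→A gives 7>0; P3→X gives 7>6]
(D,P,Z): not NE [P3→X gives 7>3]
(D,P,W): not NE [P1→C gives 9>8; P3→X gives 7>1]
(D,Q,X): not NE [P2→R gives 6>3]
(D,Q,Y): not NE [P1→C gives 9>0; P2→P gives 7>4]
(D,Q,Z): not NE [P1→A gives 8>4; P2→P gives 6>5; P3→Y gives 3>2]
(D,Q,W): not NE [P1→A gives 7>1; P2→P gives 7>4; P3→Y gives 3>1]
(D,R,X): not NE [P1→C gives 4>1; P3→W gives 9>3]
(D,R,Y): not NE [P1→A gives 7>4; P2→P gives 7>4; P3→W gives 9>2]
(D,R,Z): not NE [P1→C gives 7>6; P2→P gives 6>1; P3→W gives 9>5]
(D,R,W): not NE [P1→A gives 9>3; P2→P gives 7>6]

No pure NE.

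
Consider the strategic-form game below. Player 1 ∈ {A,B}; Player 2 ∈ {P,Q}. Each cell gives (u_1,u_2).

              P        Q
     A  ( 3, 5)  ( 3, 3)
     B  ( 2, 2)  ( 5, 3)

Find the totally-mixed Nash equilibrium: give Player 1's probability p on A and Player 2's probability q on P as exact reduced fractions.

P1 indiff ⇒ q·3+(1-q)·3 = q·2+(1-q)·5 ⇒ q(1) = (1-q)(2) ⇒ q = 2/3
P2 indiff ⇒ p·5+(1-p)·2 = p·3+(1-p)·3 ⇒ p(2) = (1-p)(1) ⇒ p = 1/3

p=1/3, q=2/3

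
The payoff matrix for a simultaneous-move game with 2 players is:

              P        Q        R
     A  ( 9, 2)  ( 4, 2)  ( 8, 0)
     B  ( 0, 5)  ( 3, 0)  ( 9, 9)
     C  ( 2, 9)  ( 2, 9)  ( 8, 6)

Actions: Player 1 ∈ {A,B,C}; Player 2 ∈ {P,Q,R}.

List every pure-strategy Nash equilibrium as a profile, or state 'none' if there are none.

NE set: (A,P), (A,Q), (B,R)

(A,P): NE
(A,Q): NE
(A,R): not NE [P1→B gives 9>8; P2→Q gives 2>0]
(B,P): not NE [P1→A gives 9>0; P2→R gives 9>5]
(B,Q): not NE [P1→A gives 4>3; P2→R gives 9>0]
(B,R): NE
(C,P): not NE [P1→A gives 9>2]
(C,Q): not NE [P1→A gives 4>2]
(C,R): not NE [P1→B gives 9>8; P2→Q gives 9>6]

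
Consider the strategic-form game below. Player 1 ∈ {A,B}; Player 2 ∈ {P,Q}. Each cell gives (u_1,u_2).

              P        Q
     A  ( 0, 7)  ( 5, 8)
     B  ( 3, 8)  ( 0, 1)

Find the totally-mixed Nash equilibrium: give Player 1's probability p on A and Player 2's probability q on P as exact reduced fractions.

P1 indiff ⇒ q·0+(1-q)·5 = q·3+(1-q)·0 ⇒ q(-3) = (1-q)(-5) ⇒ q = 5/8
P2 indiff ⇒ p·7+(1-p)·8 = p·8+(1-p)·1 ⇒ p(-1) = (1-p)(-7) ⇒ p = 7/8

(p,q) = (7/8, 5/8)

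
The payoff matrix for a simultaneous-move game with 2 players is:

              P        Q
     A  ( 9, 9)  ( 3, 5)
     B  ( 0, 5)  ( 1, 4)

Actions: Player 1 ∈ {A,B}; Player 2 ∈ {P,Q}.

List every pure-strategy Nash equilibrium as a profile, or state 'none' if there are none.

(A,P): NE
(A,Q): not NE [P2→P gives 9>5]
(B,P): not NE [P1→A gives 9>0]
(B,Q): not NE [P1→A gives 3>1; P2→P gives 5>4]

NE set: (A,P)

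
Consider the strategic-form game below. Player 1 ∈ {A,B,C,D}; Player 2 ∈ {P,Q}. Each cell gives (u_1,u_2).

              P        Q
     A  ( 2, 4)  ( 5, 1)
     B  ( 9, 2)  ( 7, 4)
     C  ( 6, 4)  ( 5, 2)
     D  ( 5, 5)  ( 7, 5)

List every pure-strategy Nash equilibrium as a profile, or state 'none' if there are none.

(A,P): not NE [P1→B gives 9>2]
(A,Q): not NE [P1→D gives 7>5; P2→P gives 4>1]
(B,P): not NE [P2→Q gives 4>2]
(B,Q): NE
(C,P): not NE [P1→B gives 9>6]
(C,Q): not NE [P1→D gives 7>5; P2→P gives 4>2]
(D,P): not NE [P1→B gives 9>5]
(D,Q): NE

NE set: (B,Q), (D,Q)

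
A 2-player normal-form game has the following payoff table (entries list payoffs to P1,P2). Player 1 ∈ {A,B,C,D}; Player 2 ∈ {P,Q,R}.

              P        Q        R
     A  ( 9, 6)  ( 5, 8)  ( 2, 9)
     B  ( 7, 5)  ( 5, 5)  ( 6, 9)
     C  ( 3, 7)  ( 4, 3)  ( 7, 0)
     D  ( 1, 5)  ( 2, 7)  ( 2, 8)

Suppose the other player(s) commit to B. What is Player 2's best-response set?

u_2(P vs B) = 5
u_2(Q vs B) = 5
u_2(R vs B) = 9
max payoff 9 at {R}

argmax u_2 = {R}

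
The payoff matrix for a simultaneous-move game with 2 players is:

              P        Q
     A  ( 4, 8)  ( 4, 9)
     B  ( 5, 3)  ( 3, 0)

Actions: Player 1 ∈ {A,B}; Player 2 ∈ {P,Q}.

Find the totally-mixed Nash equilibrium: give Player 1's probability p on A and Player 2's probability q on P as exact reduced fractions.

(p,q) = (3/4, 1/2)

P1 indiff ⇒ q·4+(1-q)·4 = q·5+(1-q)·3 ⇒ q(-1) = (1-q)(-1) ⇒ q = 1/2
P2 indiff ⇒ p·8+(1-p)·3 = p·9+(1-p)·0 ⇒ p(-1) = (1-p)(-3) ⇒ p = 3/4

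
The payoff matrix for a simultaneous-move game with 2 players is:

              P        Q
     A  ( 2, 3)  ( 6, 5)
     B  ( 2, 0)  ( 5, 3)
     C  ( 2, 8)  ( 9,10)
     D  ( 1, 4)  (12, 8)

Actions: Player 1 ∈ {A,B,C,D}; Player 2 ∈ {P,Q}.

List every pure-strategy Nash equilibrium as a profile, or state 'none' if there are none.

NE set: (D,Q)

(A,P): not NE [P2→Q gives 5>3]
(A,Q): not NE [P1→D gives 12>6]
(B,P): not NE [P2→Q gives 3>0]
(B,Q): not NE [P1→D gives 12>5]
(C,P): not NE [P2→Q gives 10>8]
(C,Q): not NE [P1→D gives 12>9]
(D,P): not NE [P1→C gives 2>1; P2→Q gives 8>4]
(D,Q): NE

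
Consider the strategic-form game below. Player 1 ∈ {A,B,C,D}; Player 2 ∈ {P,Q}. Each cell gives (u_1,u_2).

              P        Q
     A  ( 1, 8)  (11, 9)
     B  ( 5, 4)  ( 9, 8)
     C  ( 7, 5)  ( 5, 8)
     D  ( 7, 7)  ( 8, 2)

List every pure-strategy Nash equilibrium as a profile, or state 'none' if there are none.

(A,P): not NE [P1→D gives 7>1; P2→Q gives 9>8]
(A,Q): NE
(B,P): not NE [P1→D gives 7>5; P2→Q gives 8>4]
(B,Q): not NE [P1→A gives 11>9]
(C,P): not NE [P2→Q gives 8>5]
(C,Q): not NE [P1→A gives 11>5]
(D,P): NE
(D,Q): not NE [P1→A gives 11>8; P2→P gives 7>2]

Nash profiles: (A,Q), (D,P)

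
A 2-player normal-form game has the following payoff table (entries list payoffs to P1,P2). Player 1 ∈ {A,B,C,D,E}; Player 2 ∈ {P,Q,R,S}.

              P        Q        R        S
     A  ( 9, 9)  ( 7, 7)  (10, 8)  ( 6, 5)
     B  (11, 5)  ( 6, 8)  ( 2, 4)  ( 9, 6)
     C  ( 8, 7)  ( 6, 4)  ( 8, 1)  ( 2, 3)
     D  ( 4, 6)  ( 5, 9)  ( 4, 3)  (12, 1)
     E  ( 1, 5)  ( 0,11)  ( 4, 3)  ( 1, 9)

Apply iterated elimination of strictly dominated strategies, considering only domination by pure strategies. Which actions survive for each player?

P1 drop C (A beats it: P:9>8 Q:7>6 R:10>8 S:6>2)
P1 drop E (A beats it: P:9>1 Q:7>0 R:10>4 S:6>1)
P2 drop R (P beats it: A:9>8 B:5>4 D:6>3)
P2 drop S (Q beats it: A:7>5 B:8>6 D:9>1)
P1 drop D (A beats it: P:9>4 Q:7>5)
P1→{A,B} P2→{P,Q}

IESDS → P1:{A,B} P2:{P,Q}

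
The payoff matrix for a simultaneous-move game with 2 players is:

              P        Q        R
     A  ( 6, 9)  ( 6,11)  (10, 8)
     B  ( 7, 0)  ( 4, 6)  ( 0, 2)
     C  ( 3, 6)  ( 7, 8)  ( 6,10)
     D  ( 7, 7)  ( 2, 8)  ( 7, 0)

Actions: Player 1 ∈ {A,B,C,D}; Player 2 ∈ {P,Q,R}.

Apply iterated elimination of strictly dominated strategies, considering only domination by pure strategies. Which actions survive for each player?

P2 drop P (Q beats it: A:11>9 B:6>0 C:8>6 D:8>7)
P1 drop B (A beats it: Q:6>4 R:10>0)
P1 drop D (A beats it: Q:6>2 R:10>7)
P1→{A,C} P2→{Q,R}

IESDS → P1:{A,C} P2:{Q,R}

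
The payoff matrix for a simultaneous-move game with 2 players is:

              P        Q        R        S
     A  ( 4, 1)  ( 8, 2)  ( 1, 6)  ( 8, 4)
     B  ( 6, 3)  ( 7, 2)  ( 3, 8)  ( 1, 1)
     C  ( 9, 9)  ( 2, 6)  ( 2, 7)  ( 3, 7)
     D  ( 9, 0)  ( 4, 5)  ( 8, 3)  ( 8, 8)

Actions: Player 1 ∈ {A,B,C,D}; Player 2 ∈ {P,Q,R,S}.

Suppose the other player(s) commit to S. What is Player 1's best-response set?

u_1(A vs S) = 8
u_1(B vs S) = 1
u_1(C vs S) = 3
u_1(D vs S) = 8
max payoff 8 at {A,D}

BR_1 = {A,D}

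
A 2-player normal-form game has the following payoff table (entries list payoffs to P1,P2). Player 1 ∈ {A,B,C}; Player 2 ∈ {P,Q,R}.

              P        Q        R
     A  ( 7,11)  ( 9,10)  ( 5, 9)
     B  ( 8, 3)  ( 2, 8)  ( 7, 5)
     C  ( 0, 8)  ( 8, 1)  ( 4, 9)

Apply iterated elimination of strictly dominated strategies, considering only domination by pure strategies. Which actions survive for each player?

Remaining: P1:{A,B} P2:{P,Q}

P1 drop C (A beats it: P:7>0 Q:9>8 R:5>4)
P2 drop R (Q beats it: A:10>9 B:8>5)
P1→{A,B} P2→{P,Q}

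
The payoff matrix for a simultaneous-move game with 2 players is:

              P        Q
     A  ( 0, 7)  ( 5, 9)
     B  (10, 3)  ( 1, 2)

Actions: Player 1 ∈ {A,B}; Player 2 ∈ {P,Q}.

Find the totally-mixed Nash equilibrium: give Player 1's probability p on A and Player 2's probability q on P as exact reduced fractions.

p=1/3, q=2/7

P1 indiff ⇒ q·0+(1-q)·5 = q·10+(1-q)·1 ⇒ q(-10) = (1-q)(-4) ⇒ q = 2/7
P2 indiff ⇒ p·7+(1-p)·3 = p·9+(1-p)·2 ⇒ p(-2) = (1-p)(-1) ⇒ p = 1/3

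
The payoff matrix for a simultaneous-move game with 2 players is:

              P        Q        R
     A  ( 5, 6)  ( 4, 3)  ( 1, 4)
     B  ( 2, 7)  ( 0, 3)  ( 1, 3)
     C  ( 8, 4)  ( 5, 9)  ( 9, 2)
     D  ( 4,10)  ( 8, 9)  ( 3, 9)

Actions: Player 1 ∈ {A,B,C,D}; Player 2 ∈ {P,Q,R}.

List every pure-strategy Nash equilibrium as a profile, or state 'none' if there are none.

Equilibria: none

(A,P): not NE [P1→C gives 8>5]
(A,Q): not NE [P1→D gives 8>4; P2→P gives 6>3]
(A,R): not NE [P1→C gives 9>1; P2→P gives 6>4]
(B,P): not NE [P1→C gives 8>2]
(B,Q): not NE [P1→D gives 8>0; P2→P gives 7>3]
(B,R): not NE [P1→C gives 9>1; P2→P gives 7>3]
(C,P): not NE [P2→Q gives 9>4]
(C,Q): not NE [P1→D gives 8>5]
(C,R): not NE [P2→Q gives 9>2]
(D,P): not NE [P1→C gives 8>4]
(D,Q): not NE [P2→P gives 10>9]
(D,R): not NE [P1→C gives 9>3; P2→P gives 10>9]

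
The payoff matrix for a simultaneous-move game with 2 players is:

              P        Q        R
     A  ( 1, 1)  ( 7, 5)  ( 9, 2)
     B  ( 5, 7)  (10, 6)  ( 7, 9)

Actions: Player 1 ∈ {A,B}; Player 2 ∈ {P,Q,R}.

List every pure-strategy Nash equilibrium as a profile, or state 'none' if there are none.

(A,P): not NE [P1→B gives 5>1; P2→Q gives 5>1]
(A,Q): not NE [P1→B gives 10>7]
(A,R): not NE [P2→Q gives 5>2]
(B,P): not NE [P2→R gives 9>7]
(B,Q): not NE [P2→R gives 9>6]
(B,R): not NE [P1→A gives 9>7]

No pure NE.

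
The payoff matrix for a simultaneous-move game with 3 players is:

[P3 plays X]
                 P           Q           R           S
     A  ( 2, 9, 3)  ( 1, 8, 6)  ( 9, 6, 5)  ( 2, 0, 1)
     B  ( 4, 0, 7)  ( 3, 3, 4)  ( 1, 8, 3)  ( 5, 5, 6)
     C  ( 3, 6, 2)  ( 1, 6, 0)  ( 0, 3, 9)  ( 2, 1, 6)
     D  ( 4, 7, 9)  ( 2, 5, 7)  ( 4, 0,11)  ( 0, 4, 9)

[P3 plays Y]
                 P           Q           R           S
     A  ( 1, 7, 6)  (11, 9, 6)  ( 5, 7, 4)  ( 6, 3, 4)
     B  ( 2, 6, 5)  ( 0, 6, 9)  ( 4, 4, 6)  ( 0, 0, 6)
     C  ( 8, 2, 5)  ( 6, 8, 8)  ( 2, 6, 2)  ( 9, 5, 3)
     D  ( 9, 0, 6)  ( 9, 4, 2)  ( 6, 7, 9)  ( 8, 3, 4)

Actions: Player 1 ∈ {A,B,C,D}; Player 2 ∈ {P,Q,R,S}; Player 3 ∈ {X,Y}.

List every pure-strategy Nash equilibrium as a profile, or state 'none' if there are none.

(A,P,X): not NE [P1→D gives 4>2; P3→Y gives 6>3]
(A,P,Y): not NE [P1→D gives 9>1; P2→Q gives 9>7]
(A,Q,X): not NE [P1→B gives 3>1; P2→P gives 9>8]
(A,Q,Y): NE
(A,R,X): not NE [P2→P gives 9>6]
(A,R,Y): not NE [P1→D gives 6>5; P2→Q gives 9>7; P3→X gives 5>4]
(A,S,X): not NE [P1→B gives 5>2; P2→P gives 9>0; P3→Y gives 4>1]
(A,S,Y): not NE [P1→C gives 9>6; P2→Q gives 9>3]
(B,P,X): not NE [P2→R gives 8>0]
(B,P,Y): not NE [P1→D gives 9>2; P3→X gives 7>5]
(B,Q,X): not NE [P2→R gives 8>3; P3→Y gives 9>4]
(B,Q,Y): not NE [P1→A gives 11>0]
(B,R,X): not NE [P1→A gives 9>1; P3→Y gives 6>3]
(B,R,Y): not NE [P1→D gives 6>4; P2→Q gives 6>4]
(B,S,X): not NE [P2→R gives 8>5]
(B,S,Y): not NE [P1→C gives 9>0; P2→Q gives 6>0]
(C,P,X): not NE [P1→D gives 4>3; P3→Y gives 5>2]
(C,P,Y): not NE [P1→D gives 9>8; P2→Q gives 8>2]
(C,Q,X): not NE [P1→B gives 3>1; P3→Y gives 8>0]
(C,Q,Y): not NE [P1→A gives 11>6]
(C,R,X): not NE [P1→A gives 9>0; P2→Q gives 6>3]
(C,R,Y): not NE [P1→D gives 6>2; P2→Q gives 8>6; P3→X gives 9>2]
(C,S,X): not NE [P1→B gives 5>2; P2→Q gives 6>1]
(C,S,Y): not NE [P2→Q gives 8>5; P3→X gives 6>3]
(D,P,X): NE
(D,P,Y): not NE [P2→R gives 7>0; P3→X gives 9>6]
(D,Q,X): not NE [P1→B gives 3>2; P2→P gives 7>5]
(D,Q,Y): not NE [P1→A gives 11>9; P2→R gives 7>4; P3→X gives 7>2]
(D,R,X): not NE [P1→A gives 9>4; P2→P gives 7>0]
(D,R,Y): not NE [P3→X gives 11>9]
(D,S,X): not NE [P1→B gives 5>0; P2→P gives 7>4]
(D,S,Y): not NE [P1→C gives 9>8; P2→R gives 7>3; P3→X gives 9>4]

NE set: (A,Q,Y), (D,P,X)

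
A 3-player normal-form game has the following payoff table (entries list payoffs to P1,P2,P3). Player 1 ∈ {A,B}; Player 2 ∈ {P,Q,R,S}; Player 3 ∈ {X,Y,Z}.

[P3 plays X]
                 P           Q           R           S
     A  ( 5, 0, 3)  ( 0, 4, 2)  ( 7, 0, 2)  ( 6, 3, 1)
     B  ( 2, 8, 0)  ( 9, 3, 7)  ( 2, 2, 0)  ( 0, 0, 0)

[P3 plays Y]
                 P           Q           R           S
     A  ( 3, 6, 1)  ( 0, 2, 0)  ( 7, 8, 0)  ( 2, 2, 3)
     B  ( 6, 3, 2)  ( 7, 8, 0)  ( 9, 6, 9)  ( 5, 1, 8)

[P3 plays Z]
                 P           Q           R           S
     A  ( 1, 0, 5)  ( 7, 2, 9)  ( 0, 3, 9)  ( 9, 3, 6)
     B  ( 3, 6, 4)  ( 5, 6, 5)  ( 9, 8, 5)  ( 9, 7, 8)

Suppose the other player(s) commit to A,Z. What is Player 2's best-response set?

P2 best: {R,S}

u_2(P vs A,Z) = 0
u_2(Q vs A,Z) = 2
u_2(R vs A,Z) = 3
u_2(S vs A,Z) = 3
max payoff 3 at {R,S}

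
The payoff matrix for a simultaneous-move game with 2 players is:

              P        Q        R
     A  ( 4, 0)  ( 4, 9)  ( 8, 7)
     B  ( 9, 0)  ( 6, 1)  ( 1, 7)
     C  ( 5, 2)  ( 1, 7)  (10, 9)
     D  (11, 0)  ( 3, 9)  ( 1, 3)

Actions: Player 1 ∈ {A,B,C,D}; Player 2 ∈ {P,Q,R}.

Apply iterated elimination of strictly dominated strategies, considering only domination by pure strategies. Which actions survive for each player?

P2 drop P (Q beats it: A:9>0 B:1>0 C:7>2 D:9>0)
P1 drop D (A beats it: Q:4>3 R:8>1)
P1→{A,B,C} P2→{Q,R}

Remaining: P1:{A,B,C} P2:{Q,R}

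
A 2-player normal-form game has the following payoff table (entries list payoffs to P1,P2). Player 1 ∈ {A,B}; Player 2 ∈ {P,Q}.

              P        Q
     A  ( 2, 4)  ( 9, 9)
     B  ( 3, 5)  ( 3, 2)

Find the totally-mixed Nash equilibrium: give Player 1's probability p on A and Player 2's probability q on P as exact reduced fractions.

p=3/8, q=6/7

P1 indiff ⇒ q·2+(1-q)·9 = q·3+(1-q)·3 ⇒ q(-1) = (1-q)(-6) ⇒ q = 6/7
P2 indiff ⇒ p·4+(1-p)·5 = p·9+(1-p)·2 ⇒ p(-5) = (1-p)(-3) ⇒ p = 3/8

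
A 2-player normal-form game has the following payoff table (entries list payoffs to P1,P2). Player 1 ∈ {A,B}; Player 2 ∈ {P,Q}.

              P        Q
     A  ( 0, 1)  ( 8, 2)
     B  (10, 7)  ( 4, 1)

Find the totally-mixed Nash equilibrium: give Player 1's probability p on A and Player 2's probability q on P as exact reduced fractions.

P1 indiff ⇒ q·0+(1-q)·8 = q·10+(1-q)·4 ⇒ q(-10) = (1-q)(-4) ⇒ q = 2/7
P2 indiff ⇒ p·1+(1-p)·7 = p·2+(1-p)·1 ⇒ p(-1) = (1-p)(-6) ⇒ p = 6/7

(p,q) = (6/7, 2/7)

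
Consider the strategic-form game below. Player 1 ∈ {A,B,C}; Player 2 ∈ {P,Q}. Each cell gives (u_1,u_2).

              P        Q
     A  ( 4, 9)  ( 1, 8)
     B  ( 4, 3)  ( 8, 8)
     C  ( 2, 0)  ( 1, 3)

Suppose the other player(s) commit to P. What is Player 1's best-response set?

u_1(A vs P) = 4
u_1(B vs P) = 4
u_1(C vs P) = 2
max payoff 4 at {A,B}

BR_1 = {A,B}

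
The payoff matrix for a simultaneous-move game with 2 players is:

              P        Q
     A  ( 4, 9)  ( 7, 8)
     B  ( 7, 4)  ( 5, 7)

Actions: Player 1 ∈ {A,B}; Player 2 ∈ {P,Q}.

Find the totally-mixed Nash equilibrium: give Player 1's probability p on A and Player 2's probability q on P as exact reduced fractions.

(p,q) = (3/4, 2/5)

P1 indiff ⇒ q·4+(1-q)·7 = q·7+(1-q)·5 ⇒ q(-3) = (1-q)(-2) ⇒ q = 2/5
P2 indiff ⇒ p·9+(1-p)·4 = p·8+(1-p)·7 ⇒ p(1) = (1-p)(3) ⇒ p = 3/4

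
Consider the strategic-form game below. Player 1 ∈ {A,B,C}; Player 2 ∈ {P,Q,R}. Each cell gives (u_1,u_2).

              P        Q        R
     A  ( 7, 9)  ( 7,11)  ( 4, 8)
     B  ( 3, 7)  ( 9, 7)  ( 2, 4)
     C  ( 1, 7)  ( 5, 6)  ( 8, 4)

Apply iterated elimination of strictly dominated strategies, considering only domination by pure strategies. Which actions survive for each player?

Remaining: P1:{A,B} P2:{P,Q}

P2 drop R (P beats it: A:9>8 B:7>4 C:7>4)
P1 drop C (A beats it: P:7>1 Q:7>5)
P1→{A,B} P2→{P,Q}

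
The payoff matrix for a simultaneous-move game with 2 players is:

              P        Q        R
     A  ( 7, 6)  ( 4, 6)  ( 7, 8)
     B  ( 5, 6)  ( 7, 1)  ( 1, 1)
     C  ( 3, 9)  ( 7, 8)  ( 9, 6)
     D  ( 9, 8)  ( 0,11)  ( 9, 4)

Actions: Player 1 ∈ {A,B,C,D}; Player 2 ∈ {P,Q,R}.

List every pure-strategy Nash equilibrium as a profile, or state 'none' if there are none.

(A,P): not NE [P1→D gives 9>7; P2→R gives 8>6]
(A,Q): not NE [P1→C gives 7>4; P2→R gives 8>6]
(A,R): not NE [P1→D gives 9>7]
(B,P): not NE [P1→D gives 9>5]
(B,Q): not NE [P2→P gives 6>1]
(B,R): not NE [P1→D gives 9>1; P2→P gives 6>1]
(C,P): not NE [P1→D gives 9>3]
(C,Q): not NE [P2→P gives 9>8]
(C,R): not NE [P2→P gives 9>6]
(D,P): not NE [P2→Q gives 11>8]
(D,Q): not NE [P1→C gives 7>0]
(D,R): not NE [P2→Q gives 11>4]

PSNE: ∅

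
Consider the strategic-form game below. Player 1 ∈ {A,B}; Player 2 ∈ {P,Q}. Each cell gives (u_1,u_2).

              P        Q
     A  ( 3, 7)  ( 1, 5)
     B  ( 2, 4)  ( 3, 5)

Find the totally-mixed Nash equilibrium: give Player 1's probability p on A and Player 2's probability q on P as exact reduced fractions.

P1 indiff ⇒ q·3+(1-q)·1 = q·2+(1-q)·3 ⇒ q(1) = (1-q)(2) ⇒ q = 2/3
P2 indiff ⇒ p·7+(1-p)·4 = p·5+(1-p)·5 ⇒ p(2) = (1-p)(1) ⇒ p = 1/3

(p,q) = (1/3, 2/3)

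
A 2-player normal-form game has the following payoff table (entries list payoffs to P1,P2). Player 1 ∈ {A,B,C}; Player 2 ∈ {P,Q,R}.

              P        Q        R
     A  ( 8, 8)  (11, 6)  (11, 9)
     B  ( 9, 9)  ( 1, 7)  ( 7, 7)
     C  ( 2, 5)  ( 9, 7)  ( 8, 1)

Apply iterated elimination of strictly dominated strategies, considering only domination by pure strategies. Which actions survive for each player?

P1 drop C (A beats it: P:8>2 Q:11>9 R:11>8)
P2 drop Q (P beats it: A:8>6 B:9>7)
P1→{A,B} P2→{P,R}

Survivors P1:{A,B} P2:{P,R}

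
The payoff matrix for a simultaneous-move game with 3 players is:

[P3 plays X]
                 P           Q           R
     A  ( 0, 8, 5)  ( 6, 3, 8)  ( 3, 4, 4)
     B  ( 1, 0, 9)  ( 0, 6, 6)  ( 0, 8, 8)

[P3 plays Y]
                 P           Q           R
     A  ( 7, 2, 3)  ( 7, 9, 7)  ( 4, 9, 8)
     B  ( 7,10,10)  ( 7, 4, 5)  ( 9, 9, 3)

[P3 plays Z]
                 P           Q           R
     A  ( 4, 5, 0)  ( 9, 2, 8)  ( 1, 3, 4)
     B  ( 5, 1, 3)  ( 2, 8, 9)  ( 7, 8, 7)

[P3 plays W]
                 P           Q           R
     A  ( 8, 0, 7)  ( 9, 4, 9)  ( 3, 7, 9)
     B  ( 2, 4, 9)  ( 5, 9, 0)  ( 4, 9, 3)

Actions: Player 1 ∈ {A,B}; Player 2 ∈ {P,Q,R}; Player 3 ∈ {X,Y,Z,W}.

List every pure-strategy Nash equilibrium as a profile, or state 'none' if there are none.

(A,P,X): not NE [P1→B gives 1>0; P3→W gives 7>5]
(A,P,Y): not NE [P2→R gives 9>2; P3→W gives 7>3]
(A,P,Z): not NE [P1→B gives 5>4; P3→W gives 7>0]
(A,P,W): not NE [P2→R gives 7>0]
(A,Q,X): not NE [P2→P gives 8>3; P3→W gives 9>8]
(A,Q,Y): not NE [P3→W gives 9>7]
(A,Q,Z): not NE [P2→P gives 5>2; P3→W gives 9>8]
(A,Q,W): not NE [P2→R gives 7>4]
(A,R,X): not NE [P2→P gives 8>4; P3→W gives 9>4]
(A,R,Y): not NE [P1→B gives 9>4; P3→W gives 9>8]
(A,R,Z): not NE [P1→B gives 7>1; P2→P gives 5>3; P3→W gives 9>4]
(A,R,W): not NE [P1→B gives 4>3]
(B,P,X): not NE [P2→R gives 8>0; P3→Y gives 10>9]
(B,P,Y): NE
(B,P,Z): not NE [P2→R gives 8>1; P3→Y gives 10>3]
(B,P,W): not NE [P1→A gives 8>2; P2→R gives 9>4; P3→Y gives 10>9]
(B,Q,X): not NE [P1→A gives 6>0; P2→R gives 8>6; P3→Z gives 9>6]
(B,Q,Y): not NE [P2→P gives 10>4; P3→Z gives 9>5]
(B,Q,Z): not NE [P1→A gives 9>2]
(B,Q,W): not NE [P1→A gives 9>5; P3→Z gives 9>0]
(B,R,X): not NE [P1→A gives 3>0]
(B,R,Y): not NE [P2→P gives 10>9; P3→X gives 8>3]
(B,R,Z): not NE [P3→X gives 8>7]
(B,R,W): not NE [P3→X gives 8>3]

Nash profiles: (B,P,Y)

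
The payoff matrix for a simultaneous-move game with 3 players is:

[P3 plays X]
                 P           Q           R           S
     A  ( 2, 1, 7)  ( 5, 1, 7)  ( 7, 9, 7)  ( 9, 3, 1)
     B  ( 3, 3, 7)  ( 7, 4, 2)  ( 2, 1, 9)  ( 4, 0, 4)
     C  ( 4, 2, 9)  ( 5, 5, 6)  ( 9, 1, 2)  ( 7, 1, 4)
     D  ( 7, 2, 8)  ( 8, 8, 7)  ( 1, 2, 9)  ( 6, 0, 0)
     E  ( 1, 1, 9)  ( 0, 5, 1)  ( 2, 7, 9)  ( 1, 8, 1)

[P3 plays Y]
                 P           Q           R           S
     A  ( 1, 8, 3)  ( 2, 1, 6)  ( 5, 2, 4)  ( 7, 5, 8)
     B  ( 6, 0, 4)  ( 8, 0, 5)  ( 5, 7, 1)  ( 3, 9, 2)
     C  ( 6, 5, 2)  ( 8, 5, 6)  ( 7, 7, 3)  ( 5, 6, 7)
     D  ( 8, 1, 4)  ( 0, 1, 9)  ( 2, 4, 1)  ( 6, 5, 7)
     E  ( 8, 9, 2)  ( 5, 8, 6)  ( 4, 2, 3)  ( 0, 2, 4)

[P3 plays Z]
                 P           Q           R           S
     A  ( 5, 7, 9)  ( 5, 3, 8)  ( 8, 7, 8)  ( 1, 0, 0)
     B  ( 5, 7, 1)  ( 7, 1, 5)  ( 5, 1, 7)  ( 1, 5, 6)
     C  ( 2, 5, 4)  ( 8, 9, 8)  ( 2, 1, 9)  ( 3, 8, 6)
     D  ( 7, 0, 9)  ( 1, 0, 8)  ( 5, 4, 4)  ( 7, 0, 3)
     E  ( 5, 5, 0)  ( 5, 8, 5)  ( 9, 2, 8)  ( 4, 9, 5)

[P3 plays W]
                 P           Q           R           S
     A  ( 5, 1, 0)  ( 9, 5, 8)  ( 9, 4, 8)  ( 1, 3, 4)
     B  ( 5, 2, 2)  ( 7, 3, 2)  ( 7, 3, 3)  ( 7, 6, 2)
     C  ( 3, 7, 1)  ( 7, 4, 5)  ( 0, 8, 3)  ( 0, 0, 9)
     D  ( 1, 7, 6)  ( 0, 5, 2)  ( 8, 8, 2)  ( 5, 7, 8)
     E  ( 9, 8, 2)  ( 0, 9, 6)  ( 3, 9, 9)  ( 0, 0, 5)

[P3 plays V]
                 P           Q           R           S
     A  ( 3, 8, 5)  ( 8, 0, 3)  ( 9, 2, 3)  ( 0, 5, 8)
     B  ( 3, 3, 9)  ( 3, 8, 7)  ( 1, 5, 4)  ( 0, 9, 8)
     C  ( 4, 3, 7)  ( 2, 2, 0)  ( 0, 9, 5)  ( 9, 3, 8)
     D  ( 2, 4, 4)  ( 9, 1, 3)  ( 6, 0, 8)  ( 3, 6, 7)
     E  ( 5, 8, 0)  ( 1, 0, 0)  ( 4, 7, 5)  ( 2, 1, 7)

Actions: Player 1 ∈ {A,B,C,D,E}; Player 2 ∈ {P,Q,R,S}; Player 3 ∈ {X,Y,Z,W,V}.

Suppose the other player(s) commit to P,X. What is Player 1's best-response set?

u_1(A vs P,X) = 2
u_1(B vs P,X) = 3
u_1(C vs P,X) = 4
u_1(D vs P,X) = 7
u_1(E vs P,X) = 1
max payoff 7 at {D}

argmax u_1 = {D}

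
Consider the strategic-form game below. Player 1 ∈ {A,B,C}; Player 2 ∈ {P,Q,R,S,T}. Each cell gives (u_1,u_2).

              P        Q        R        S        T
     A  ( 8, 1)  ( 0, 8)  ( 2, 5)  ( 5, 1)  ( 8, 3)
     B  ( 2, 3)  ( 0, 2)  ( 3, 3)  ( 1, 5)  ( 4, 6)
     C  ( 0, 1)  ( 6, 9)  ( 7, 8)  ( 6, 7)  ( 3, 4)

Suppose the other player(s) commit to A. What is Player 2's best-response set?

u_2(P vs A) = 1
u_2(Q vs A) = 8
u_2(R vs A) = 5
u_2(S vs A) = 1
u_2(T vs A) = 3
max payoff 8 at {Q}

BR_2 = {Q}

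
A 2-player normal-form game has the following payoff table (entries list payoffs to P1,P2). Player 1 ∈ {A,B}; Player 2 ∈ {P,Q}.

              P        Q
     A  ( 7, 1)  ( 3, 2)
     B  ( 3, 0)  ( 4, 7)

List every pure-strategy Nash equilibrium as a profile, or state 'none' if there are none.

(A,P): not NE [P2→Q gives 2>1]
(A,Q): not NE [P1→B gives 4>3]
(B,P): not NE [P1→A gives 7>3; P2→Q gives 7>0]
(B,Q): NE

PSNE = {(B,Q)}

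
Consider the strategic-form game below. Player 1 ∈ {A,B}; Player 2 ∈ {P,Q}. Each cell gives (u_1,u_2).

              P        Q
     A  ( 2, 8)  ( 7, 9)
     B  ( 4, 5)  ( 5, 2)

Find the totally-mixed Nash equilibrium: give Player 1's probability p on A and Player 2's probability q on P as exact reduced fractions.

P1 mixes 3/4 on A; P2 mixes 1/2 on P

P1 indiff ⇒ q·2+(1-q)·7 = q·4+(1-q)·5 ⇒ q(-2) = (1-q)(-2) ⇒ q = 1/2
P2 indiff ⇒ p·8+(1-p)·5 = p·9+(1-p)·2 ⇒ p(-1) = (1-p)(-3) ⇒ p = 3/4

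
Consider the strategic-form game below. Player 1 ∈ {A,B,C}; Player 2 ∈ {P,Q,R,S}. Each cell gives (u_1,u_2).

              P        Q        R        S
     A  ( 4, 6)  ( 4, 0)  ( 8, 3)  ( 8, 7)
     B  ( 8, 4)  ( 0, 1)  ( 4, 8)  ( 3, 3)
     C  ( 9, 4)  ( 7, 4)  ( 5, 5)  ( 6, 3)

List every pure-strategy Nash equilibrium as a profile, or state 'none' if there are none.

NE set: (A,S)

(A,P): not NE [P1→C gives 9>4; P2→S gives 7>6]
(A,Q): not NE [P1→C gives 7>4; P2→S gives 7>0]
(A,R): not NE [P2→S gives 7>3]
(A,S): NE
(B,P): not NE [P1→C gives 9>8; P2→R gives 8>4]
(B,Q): not NE [P1→C gives 7>0; P2→R gives 8>1]
(B,R): not NE [P1→A gives 8>4]
(B,S): not NE [P1→A gives 8>3; P2→R gives 8>3]
(C,P): not NE [P2→R gives 5>4]
(C,Q): not NE [P2→R gives 5>4]
(C,R): not NE [P1→A gives 8>5]
(C,S): not NE [P1→A gives 8>6; P2→R gives 5>3]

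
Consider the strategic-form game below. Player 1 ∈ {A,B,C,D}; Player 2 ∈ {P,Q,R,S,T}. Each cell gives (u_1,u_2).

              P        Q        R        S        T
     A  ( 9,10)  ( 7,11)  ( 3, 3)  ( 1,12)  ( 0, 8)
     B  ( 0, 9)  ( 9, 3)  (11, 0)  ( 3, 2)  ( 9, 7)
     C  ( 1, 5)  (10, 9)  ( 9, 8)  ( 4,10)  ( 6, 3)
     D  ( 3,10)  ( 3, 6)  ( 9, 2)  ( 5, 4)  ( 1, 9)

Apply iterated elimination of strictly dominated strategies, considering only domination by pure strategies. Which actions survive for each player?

P2 drop R (Q beats it: A:11>3 B:3>0 C:9>8 D:6>2)
P2 drop T (P beats it: A:10>8 B:9>7 C:5>3 D:10>9)
P1 drop B (C beats it: P:1>0 Q:10>9 S:4>3)
P1→{A,C,D} P2→{P,Q,S}

Survivors P1:{A,C,D} P2:{P,Q,S}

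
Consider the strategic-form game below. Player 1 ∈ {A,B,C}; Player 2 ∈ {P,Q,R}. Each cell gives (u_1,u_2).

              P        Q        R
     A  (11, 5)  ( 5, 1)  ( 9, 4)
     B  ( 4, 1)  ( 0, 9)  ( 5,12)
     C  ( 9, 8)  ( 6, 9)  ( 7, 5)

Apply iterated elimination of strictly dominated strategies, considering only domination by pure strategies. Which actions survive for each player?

P1 drop B (A beats it: P:11>4 Q:5>0 R:9>5)
P2 drop R (P beats it: A:5>4 C:8>5)
P1→{A,C} P2→{P,Q}

IESDS → P1:{A,C} P2:{P,Q}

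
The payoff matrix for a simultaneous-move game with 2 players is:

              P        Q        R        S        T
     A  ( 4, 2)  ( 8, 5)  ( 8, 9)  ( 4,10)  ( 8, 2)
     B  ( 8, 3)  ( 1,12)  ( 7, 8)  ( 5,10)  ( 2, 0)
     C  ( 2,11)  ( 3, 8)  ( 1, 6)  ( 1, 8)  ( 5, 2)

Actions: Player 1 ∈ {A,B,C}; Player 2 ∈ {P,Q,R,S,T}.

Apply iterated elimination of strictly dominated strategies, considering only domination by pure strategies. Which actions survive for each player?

Remaining: P1:{A,B} P2:{Q,S}

P1 drop C (A beats it: P:4>2 Q:8>3 R:8>1 S:4>1 T:8>5)
P2 drop P (Q beats it: A:5>2 B:12>3)
P2 drop R (S beats it: A:10>9 B:10>8)
P2 drop T (Q beats it: A:5>2 B:12>0)
P1→{A,B} P2→{Q,S}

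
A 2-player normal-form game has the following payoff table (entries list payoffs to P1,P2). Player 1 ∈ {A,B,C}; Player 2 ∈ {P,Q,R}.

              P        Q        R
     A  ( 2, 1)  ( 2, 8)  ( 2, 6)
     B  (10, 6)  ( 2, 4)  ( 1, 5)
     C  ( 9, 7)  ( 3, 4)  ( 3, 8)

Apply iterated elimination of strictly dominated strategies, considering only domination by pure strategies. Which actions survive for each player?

P1 drop A (C beats it: P:9>2 Q:3>2 R:3>2)
P2 drop Q (P beats it: B:6>4 C:7>4)
P1→{B,C} P2→{P,R}

Remaining: P1:{B,C} P2:{P,R}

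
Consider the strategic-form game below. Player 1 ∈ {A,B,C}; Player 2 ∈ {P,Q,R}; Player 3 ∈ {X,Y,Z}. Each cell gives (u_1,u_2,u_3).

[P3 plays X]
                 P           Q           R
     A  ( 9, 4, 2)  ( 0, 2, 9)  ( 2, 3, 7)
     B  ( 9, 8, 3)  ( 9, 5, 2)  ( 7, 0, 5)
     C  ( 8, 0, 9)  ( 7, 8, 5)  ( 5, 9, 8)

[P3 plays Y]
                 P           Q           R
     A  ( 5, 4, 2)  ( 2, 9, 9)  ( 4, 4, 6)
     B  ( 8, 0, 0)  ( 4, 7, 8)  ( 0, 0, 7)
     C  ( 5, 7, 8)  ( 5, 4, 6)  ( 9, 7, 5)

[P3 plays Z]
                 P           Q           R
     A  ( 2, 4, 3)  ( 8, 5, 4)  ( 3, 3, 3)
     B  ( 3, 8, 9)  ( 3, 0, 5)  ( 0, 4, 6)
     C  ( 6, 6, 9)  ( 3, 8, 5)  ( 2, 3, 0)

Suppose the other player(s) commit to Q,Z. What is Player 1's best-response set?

u_1(A vs Q,Z) = 8
u_1(B vs Q,Z) = 3
u_1(C vs Q,Z) = 3
max payoff 8 at {A}

BR_1 = {A}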